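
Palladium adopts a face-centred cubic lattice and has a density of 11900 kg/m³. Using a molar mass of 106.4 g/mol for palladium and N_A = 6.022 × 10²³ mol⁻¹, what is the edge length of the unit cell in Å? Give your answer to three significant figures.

With Z = 4 atoms per FCC cell, a³ = Z·M/(N_A·ρ) = 4 × 106.4 / (6.022 × 10²³ × 11.90 g/cm³) = 5.939 × 10^-23 cm³.
a = (5.939 × 10^-23)^(1/3) = 3.902 × 10^-8 cm = 3.90 Å.

3.90 Å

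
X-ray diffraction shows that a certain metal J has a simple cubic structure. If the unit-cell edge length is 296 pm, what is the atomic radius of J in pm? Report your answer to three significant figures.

148 pm

In a simple cubic lattice, atoms touch along the cell edge, so a = 2r.
r = a/2 = 296/2 = 148 pm.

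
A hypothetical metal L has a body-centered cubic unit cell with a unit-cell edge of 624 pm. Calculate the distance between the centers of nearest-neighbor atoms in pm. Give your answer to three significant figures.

In a BCC structure, atoms touch along the body diagonal, so √3·a = 4r; the nearest-neighbor distance equals 2r = 0.8660·a.
d = 0.8660 × 624 = 540 pm.

540 pm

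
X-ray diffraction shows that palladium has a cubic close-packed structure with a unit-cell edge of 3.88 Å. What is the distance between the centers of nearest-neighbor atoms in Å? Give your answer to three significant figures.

2.74 Å

In an FCC structure, atoms touch along the face diagonal, so √2·a = 4r; the nearest-neighbor distance equals 2r = 0.7071·a.
d = 0.7071 × 3.88 = 2.74 Å.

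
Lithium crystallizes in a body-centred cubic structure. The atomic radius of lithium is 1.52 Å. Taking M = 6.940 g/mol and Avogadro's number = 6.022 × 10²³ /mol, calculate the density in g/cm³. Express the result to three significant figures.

0.533 g/cm³

In a BCC lattice, atoms touch along the body diagonal, so √3·a = 4r, giving a = 3.510 Å = 3.510 × 10^-8 cm.
With Z = 2, ρ = Z·M/(N_A·a³) = 2 × 6.940 / (6.022 × 10²³ × 4.325 × 10^-23) = 0.5329 g/cm³.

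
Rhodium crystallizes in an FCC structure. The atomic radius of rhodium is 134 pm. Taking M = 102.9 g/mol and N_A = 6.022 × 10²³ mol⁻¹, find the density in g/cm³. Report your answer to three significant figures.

In an FCC lattice, atoms touch along the face diagonal, so √2·a = 4r, giving a = 379.0 pm = 3.790 × 10^-8 cm.
With Z = 4, ρ = Z·M/(N_A·a³) = 4 × 102.9 / (6.022 × 10²³ × 5.444 × 10^-23) = 12.55 g/cm³.

12.6 g/cm³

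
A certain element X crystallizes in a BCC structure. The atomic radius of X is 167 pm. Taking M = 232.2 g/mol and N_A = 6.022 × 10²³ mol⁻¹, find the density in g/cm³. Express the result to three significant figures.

In a BCC lattice, atoms touch along the body diagonal, so √3·a = 4r, giving a = 385.7 pm = 3.857 × 10^-8 cm.
With Z = 2, ρ = Z·M/(N_A·a³) = 2 × 232.2 / (6.022 × 10²³ × 5.737 × 10^-23) = 13.44 g/cm³.

13.4 g/cm³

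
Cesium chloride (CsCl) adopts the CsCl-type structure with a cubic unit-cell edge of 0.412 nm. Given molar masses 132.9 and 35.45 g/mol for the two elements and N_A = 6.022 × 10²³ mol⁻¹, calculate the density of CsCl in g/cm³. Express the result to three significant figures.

4.00 g/cm³

The CsCl-type structure contains Z = 1 formula unit per cell; M(CsCl) = 132.9 + 35.45 = 168.35 g/mol.
a³ = (4.120 × 10^-8 cm)³ = 6.993 × 10^-23 cm³.
ρ = 1 × 168.35 / (6.022 × 10²³ × 6.993 × 10^-23) = 3.997 g/cm³.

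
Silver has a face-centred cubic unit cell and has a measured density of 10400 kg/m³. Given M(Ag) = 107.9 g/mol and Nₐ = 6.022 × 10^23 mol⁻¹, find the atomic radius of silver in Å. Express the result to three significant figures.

1.45 Å

For an FCC cell (Z = 4), a³ = Z·M/(N_A·ρ) = 4 × 107.9 / (6.022 × 10²³ × 10.40) = 6.891 × 10^-23 cm³, so a = 4.100 × 10^-8 cm = 4.100 Å.
Atoms touch along the face diagonal, so √2·a = 4r, so r = 0.3536 × a = 1.45 Å.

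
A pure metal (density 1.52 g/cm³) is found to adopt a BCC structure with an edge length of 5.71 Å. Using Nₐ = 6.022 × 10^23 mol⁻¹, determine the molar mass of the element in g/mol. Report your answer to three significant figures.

A BCC cell has Z = 2 atoms; a = 5.710 × 10^-8 cm.
M = ρ·N_A·a³/Z = 1.52 × 6.022 × 10²³ × 1.862 × 10^-22 / 2 = 85.2 g/mol.

85.2 g/mol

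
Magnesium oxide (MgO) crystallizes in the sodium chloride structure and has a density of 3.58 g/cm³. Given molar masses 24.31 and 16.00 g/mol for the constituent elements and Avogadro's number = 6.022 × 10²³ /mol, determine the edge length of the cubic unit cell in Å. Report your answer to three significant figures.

4.21 Å

M(MgO) = 40.31 g/mol; Z = 4 formula units per cell.
a³ = Z·M/(N_A·ρ) = 4 × 40.31 / (6.022 × 10²³ × 3.58) = 7.479 × 10^-23 cm³, so a = 4.213 × 10^-8 cm = 4.21 Å.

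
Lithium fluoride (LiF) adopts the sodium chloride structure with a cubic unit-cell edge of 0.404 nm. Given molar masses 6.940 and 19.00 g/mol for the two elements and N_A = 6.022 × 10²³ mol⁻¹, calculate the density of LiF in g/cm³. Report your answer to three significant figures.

2.61 g/cm³

The sodium chloride structure contains Z = 4 formula units per cell; M(LiF) = 6.940 + 19.00 = 25.94 g/mol.
a³ = (4.040 × 10^-8 cm)³ = 6.594 × 10^-23 cm³.
ρ = 4 × 25.94 / (6.022 × 10²³ × 6.594 × 10^-23) = 2.613 g/cm³.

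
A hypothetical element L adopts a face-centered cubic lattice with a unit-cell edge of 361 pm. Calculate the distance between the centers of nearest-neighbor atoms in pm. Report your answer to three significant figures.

255 pm

In an FCC structure, atoms touch along the face diagonal, so √2·a = 4r; the nearest-neighbor distance equals 2r = 0.7071·a.
d = 0.7071 × 361 = 255 pm.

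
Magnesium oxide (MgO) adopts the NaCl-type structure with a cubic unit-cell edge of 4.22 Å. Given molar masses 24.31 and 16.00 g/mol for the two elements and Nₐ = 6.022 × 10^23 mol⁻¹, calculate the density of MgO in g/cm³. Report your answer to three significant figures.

The NaCl-type structure contains Z = 4 formula units per cell; M(MgO) = 24.31 + 16.00 = 40.31 g/mol.
a³ = (4.220 × 10^-8 cm)³ = 7.515 × 10^-23 cm³.
ρ = 4 × 40.31 / (6.022 × 10²³ × 7.515 × 10^-23) = 3.563 g/cm³.

3.56 g/cm³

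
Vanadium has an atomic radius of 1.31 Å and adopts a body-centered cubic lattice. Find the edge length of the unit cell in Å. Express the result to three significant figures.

3.03 Å

In a BCC lattice, atoms touch along the body diagonal, so √3·a = 4r.
a = 4r/√3 = 4 × 1.31 / 1.7321 = 3.03 Å.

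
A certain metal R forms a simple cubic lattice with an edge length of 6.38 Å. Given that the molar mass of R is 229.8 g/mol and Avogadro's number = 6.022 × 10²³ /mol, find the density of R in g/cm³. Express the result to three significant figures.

A simple cubic unit cell contains Z = 1 atom.
Cell volume: a³ = (6.38 Å)³ = (6.380 × 10^-8 cm)³ = 2.597 × 10^-22 cm³.
ρ = Z·M/(N_A·a³) = 1 × 229.8 / (6.022 × 10²³ × 2.597 × 10^-22) = 1.469 g/cm³.

1.47 g/cm³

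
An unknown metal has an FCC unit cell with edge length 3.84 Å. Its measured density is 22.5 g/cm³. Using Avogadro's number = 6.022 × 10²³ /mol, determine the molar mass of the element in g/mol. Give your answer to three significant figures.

An FCC cell has Z = 4 atoms; a = 3.840 × 10^-8 cm.
M = ρ·N_A·a³/Z = 22.5 × 6.022 × 10²³ × 5.662 × 10^-23 / 4 = 192 g/mol.

192 g/mol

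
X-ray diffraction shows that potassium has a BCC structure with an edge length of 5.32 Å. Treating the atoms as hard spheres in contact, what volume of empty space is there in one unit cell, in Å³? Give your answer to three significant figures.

In a BCC lattice atoms touch along the body diagonal, so √3·a = 4r, so r = 0.4330a = 2.304 Å.
V_cell = a³ = 150.6 Å³; V_atoms = 2 × (4/3)πr³ = 102.4 Å³.
Empty space = 150.6 − 102.4 = 48.2 Å³.

48.2 Å³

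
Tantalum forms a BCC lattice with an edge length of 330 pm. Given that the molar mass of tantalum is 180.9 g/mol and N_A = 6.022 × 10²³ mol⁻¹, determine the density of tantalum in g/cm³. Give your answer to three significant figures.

16.7 g/cm³

A BCC unit cell contains Z = 2 atoms.
Cell volume: a³ = (330 pm)³ = (3.300 × 10^-8 cm)³ = 3.594 × 10^-23 cm³.
ρ = Z·M/(N_A·a³) = 2 × 180.9 / (6.022 × 10²³ × 3.594 × 10^-23) = 16.72 g/cm³.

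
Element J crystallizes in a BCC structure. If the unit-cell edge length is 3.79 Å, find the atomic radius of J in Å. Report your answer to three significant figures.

1.64 Å

In a BCC lattice, atoms touch along the body diagonal, so √3·a = 4r.
r = √3·a/4 = 1.7321 × 3.79 / 4 = 1.64 Å.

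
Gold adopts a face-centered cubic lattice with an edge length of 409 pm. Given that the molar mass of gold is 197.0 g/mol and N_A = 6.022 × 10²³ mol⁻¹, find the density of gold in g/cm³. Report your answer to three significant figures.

An FCC unit cell contains Z = 4 atoms.
Cell volume: a³ = (409 pm)³ = (4.090 × 10^-8 cm)³ = 6.842 × 10^-23 cm³.
ρ = Z·M/(N_A·a³) = 4 × 197.0 / (6.022 × 10²³ × 6.842 × 10^-23) = 19.13 g/cm³.

19.1 g/cm³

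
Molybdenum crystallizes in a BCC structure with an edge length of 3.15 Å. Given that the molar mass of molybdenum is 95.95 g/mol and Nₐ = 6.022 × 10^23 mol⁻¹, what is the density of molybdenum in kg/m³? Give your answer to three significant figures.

10200 kg/m³

A BCC unit cell contains Z = 2 atoms.
Cell volume: a³ = (3.15 Å)³ = (3.150 × 10^-8 cm)³ = 3.126 × 10^-23 cm³.
ρ = Z·M/(N_A·a³) = 2 × 95.95 / (6.022 × 10²³ × 3.126 × 10^-23) = 10.20 g/cm³ = 10200 kg/m³.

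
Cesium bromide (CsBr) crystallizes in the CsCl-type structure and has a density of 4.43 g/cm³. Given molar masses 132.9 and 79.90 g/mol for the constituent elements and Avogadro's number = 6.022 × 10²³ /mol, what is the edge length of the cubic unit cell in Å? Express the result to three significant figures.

4.30 Å

M(CsBr) = 212.8 g/mol; Z = 1 formula unit per cell.
a³ = Z·M/(N_A·ρ) = 1 × 212.8 / (6.022 × 10²³ × 4.43) = 7.977 × 10^-23 cm³, so a = 4.305 × 10^-8 cm = 4.30 Å.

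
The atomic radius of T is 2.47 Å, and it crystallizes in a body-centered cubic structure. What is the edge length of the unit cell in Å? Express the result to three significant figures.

5.70 Å

In a BCC lattice, atoms touch along the body diagonal, so √3·a = 4r.
a = 4r/√3 = 4 × 2.47 / 1.7321 = 5.70 Å.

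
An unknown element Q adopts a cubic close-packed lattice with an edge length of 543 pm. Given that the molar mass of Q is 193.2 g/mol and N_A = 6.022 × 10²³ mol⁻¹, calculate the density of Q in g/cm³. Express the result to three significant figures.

8.02 g/cm³

An FCC unit cell contains Z = 4 atoms.
Cell volume: a³ = (543 pm)³ = (5.430 × 10^-8 cm)³ = 1.601 × 10^-22 cm³.
ρ = Z·M/(N_A·a³) = 4 × 193.2 / (6.022 × 10²³ × 1.601 × 10^-22) = 8.015 g/cm³.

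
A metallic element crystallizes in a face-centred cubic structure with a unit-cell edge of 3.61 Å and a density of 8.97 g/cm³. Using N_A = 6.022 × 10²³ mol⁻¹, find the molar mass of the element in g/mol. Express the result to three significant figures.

An FCC cell has Z = 4 atoms; a = 3.610 × 10^-8 cm.
M = ρ·N_A·a³/Z = 8.97 × 6.022 × 10²³ × 4.705 × 10^-23 / 4 = 63.5 g/mol.

63.5 g/mol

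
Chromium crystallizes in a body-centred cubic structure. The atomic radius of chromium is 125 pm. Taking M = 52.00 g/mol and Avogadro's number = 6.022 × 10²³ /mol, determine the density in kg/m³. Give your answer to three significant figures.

7180 kg/m³

In a BCC lattice, atoms touch along the body diagonal, so √3·a = 4r, giving a = 288.7 pm = 2.887 × 10^-8 cm.
With Z = 2, ρ = Z·M/(N_A·a³) = 2 × 52.00 / (6.022 × 10²³ × 2.406 × 10^-23) = 7.179 g/cm³ = 7180 kg/m³.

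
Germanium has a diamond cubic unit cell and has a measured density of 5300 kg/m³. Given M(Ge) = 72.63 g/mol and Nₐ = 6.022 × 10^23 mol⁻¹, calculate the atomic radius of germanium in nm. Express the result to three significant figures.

For a diamond cubic cell (Z = 8), a³ = Z·M/(N_A·ρ) = 8 × 72.63 / (6.022 × 10²³ × 5.300) = 1.820 × 10^-22 cm³, so a = 5.668 × 10^-8 cm = 0.5668 nm.
Nearest neighbors lie along the body diagonal with √3·a = 8r, so r = 0.2165 × a = 0.123 nm.

0.123 nm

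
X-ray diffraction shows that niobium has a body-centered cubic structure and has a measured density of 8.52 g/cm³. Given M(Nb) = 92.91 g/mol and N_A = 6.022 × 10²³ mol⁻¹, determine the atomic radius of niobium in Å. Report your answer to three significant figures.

1.43 Å

For a BCC cell (Z = 2), a³ = Z·M/(N_A·ρ) = 2 × 92.91 / (6.022 × 10²³ × 8.520) = 3.622 × 10^-23 cm³, so a = 3.309 × 10^-8 cm = 3.309 Å.
Atoms touch along the body diagonal, so √3·a = 4r, so r = 0.4330 × a = 1.43 Å.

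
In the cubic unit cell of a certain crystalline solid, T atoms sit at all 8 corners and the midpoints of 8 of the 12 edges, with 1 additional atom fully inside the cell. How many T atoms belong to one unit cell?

4

Corner atoms are shared by 8 cells (1/8 each), edge atoms by 4 (1/4 each), interior atoms are unshared.
Net atoms = 8 × 1/8 + 8 × 1/4 + 1 = 1 + 2 + 1 = 4.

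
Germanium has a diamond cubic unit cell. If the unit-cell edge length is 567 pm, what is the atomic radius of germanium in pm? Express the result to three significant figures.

123 pm

In a diamond cubic lattice, nearest neighbors lie along the body diagonal with √3·a = 8r.
r = √3·a/8 = 1.7321 × 567 / 8 = 123 pm.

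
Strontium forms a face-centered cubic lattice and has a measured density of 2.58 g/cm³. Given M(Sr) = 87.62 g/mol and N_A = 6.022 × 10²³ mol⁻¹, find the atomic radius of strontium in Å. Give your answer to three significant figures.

2.15 Å

For an FCC cell (Z = 4), a³ = Z·M/(N_A·ρ) = 4 × 87.62 / (6.022 × 10²³ × 2.580) = 2.256 × 10^-22 cm³, so a = 6.087 × 10^-8 cm = 6.087 Å.
Atoms touch along the face diagonal, so √2·a = 4r, so r = 0.3536 × a = 2.15 Å.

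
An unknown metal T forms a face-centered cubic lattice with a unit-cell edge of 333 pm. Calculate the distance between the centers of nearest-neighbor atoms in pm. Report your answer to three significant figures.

In an FCC structure, atoms touch along the face diagonal, so √2·a = 4r; the nearest-neighbor distance equals 2r = 0.7071·a.
d = 0.7071 × 333 = 235 pm.

235 pm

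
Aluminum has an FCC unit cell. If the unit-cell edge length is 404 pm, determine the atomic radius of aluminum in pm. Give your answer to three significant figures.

In an FCC lattice, atoms touch along the face diagonal, so √2·a = 4r.
r = √2·a/4 = 1.4142 × 404 / 4 = 143 pm.

143 pm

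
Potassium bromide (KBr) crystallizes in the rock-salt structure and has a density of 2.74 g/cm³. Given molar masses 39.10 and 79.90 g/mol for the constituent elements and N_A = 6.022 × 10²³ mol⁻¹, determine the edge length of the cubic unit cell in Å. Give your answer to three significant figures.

6.61 Å

M(KBr) = 119.0 g/mol; Z = 4 formula units per cell.
a³ = Z·M/(N_A·ρ) = 4 × 119.0 / (6.022 × 10²³ × 2.74) = 2.885 × 10^-22 cm³, so a = 6.608 × 10^-8 cm = 6.61 Å.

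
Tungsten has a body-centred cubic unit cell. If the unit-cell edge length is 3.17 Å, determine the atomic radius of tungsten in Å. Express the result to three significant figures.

In a BCC lattice, atoms touch along the body diagonal, so √3·a = 4r.
r = √3·a/4 = 1.7321 × 3.17 / 4 = 1.37 Å.

1.37 Å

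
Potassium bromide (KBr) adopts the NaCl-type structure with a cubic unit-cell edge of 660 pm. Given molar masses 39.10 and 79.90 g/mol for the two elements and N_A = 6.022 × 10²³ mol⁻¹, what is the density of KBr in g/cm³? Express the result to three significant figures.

The NaCl-type structure contains Z = 4 formula units per cell; M(KBr) = 39.10 + 79.90 = 119.0 g/mol.
a³ = (6.600 × 10^-8 cm)³ = 2.875 × 10^-22 cm³.
ρ = 4 × 119.0 / (6.022 × 10²³ × 2.875 × 10^-22) = 2.749 g/cm³.

2.75 g/cm³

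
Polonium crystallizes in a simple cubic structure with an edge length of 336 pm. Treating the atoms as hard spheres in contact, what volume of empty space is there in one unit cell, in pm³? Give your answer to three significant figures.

1.81 × 10^7 pm³

In a simple cubic lattice atoms touch along the cell edge, so a = 2r, so r = 0.5000a = 168.0 pm.
V_cell = a³ = 3.793 × 10^7 pm³; V_atoms = 1 × (4/3)πr³ = 1.986 × 10^7 pm³.
Empty space = 3.793 × 10^7 − 1.986 × 10^7 = 1.81 × 10^7 pm³.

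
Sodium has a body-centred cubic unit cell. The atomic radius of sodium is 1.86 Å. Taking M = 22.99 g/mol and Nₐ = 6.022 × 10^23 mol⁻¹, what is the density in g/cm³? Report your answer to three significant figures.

0.963 g/cm³

In a BCC lattice, atoms touch along the body diagonal, so √3·a = 4r, giving a = 4.295 Å = 4.295 × 10^-8 cm.
With Z = 2, ρ = Z·M/(N_A·a³) = 2 × 22.99 / (6.022 × 10²³ × 7.926 × 10^-23) = 0.9634 g/cm³.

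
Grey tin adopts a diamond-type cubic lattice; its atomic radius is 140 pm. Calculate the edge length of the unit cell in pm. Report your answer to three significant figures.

647 pm

In a diamond cubic lattice, nearest neighbors lie along the body diagonal with √3·a = 8r.
a = 8r/√3 = 8 × 140 / 1.7321 = 647 pm.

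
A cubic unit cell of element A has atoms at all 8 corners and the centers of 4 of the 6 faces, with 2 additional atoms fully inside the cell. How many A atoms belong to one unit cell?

5

Corner atoms are shared by 8 cells (1/8 each), face atoms by 2 (1/2 each), interior atoms are unshared.
Net atoms = 8 × 1/8 + 4 × 1/2 + 2 = 1 + 2 + 2 = 5.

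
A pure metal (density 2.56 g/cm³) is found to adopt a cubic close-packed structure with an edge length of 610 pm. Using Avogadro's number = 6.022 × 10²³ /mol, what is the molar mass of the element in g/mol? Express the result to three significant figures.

An FCC cell has Z = 4 atoms; a = 6.100 × 10^-8 cm.
M = ρ·N_A·a³/Z = 2.56 × 6.022 × 10²³ × 2.270 × 10^-22 / 4 = 87.5 g/mol.

87.5 g/mol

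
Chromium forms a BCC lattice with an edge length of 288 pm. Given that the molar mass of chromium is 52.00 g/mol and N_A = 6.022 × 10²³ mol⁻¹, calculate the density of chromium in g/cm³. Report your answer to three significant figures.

7.23 g/cm³

A BCC unit cell contains Z = 2 atoms.
Cell volume: a³ = (288 pm)³ = (2.880 × 10^-8 cm)³ = 2.389 × 10^-23 cm³.
ρ = Z·M/(N_A·a³) = 2 × 52.00 / (6.022 × 10²³ × 2.389 × 10^-23) = 7.230 g/cm³.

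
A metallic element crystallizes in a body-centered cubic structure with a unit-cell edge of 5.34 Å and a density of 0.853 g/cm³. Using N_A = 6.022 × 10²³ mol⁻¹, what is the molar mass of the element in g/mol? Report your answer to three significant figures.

39.1 g/mol

A BCC cell has Z = 2 atoms; a = 5.340 × 10^-8 cm.
M = ρ·N_A·a³/Z = 0.853 × 6.022 × 10²³ × 1.523 × 10^-22 / 2 = 39.1 g/mol.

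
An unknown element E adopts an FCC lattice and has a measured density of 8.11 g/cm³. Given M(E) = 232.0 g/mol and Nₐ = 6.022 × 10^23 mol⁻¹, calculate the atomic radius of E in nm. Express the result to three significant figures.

For an FCC cell (Z = 4), a³ = Z·M/(N_A·ρ) = 4 × 232.0 / (6.022 × 10²³ × 8.110) = 1.900 × 10^-22 cm³, so a = 5.749 × 10^-8 cm = 0.5749 nm.
Atoms touch along the face diagonal, so √2·a = 4r, so r = 0.3536 × a = 0.203 nm.

0.203 nm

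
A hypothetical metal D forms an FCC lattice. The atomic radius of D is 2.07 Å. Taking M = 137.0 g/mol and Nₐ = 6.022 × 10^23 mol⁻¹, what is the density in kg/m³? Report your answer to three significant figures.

4530 kg/m³

In an FCC lattice, atoms touch along the face diagonal, so √2·a = 4r, giving a = 5.855 Å = 5.855 × 10^-8 cm.
With Z = 4, ρ = Z·M/(N_A·a³) = 4 × 137.0 / (6.022 × 10²³ × 2.007 × 10^-22) = 4.534 g/cm³ = 4530 kg/m³.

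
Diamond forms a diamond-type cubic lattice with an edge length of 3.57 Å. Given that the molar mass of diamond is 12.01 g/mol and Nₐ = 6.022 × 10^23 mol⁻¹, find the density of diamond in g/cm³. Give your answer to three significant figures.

A diamond cubic unit cell contains Z = 8 atoms.
Cell volume: a³ = (3.57 Å)³ = (3.570 × 10^-8 cm)³ = 4.550 × 10^-23 cm³.
ρ = Z·M/(N_A·a³) = 8 × 12.01 / (6.022 × 10²³ × 4.550 × 10^-23) = 3.507 g/cm³.

3.51 g/cm³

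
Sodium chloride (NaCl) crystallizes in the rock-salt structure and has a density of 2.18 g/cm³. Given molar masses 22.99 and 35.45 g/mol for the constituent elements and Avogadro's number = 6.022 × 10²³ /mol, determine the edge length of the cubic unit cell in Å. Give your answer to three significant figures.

5.63 Å

M(NaCl) = 58.44 g/mol; Z = 4 formula units per cell.
a³ = Z·M/(N_A·ρ) = 4 × 58.44 / (6.022 × 10²³ × 2.18) = 1.781 × 10^-22 cm³, so a = 5.626 × 10^-8 cm = 5.63 Å.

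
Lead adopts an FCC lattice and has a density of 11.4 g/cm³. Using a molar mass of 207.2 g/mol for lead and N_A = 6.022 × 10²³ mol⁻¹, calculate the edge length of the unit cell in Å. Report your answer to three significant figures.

With Z = 4 atoms per FCC cell, a³ = Z·M/(N_A·ρ) = 4 × 207.2 / (6.022 × 10²³ × 11.40 g/cm³) = 1.207 × 10^-22 cm³.
a = (1.207 × 10^-22)^(1/3) = 4.942 × 10^-8 cm = 4.94 Å.

4.94 Å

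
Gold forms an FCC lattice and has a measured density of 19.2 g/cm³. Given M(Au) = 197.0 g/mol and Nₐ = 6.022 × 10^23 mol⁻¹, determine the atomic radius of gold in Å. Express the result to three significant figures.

1.44 Å

For an FCC cell (Z = 4), a³ = Z·M/(N_A·ρ) = 4 × 197.0 / (6.022 × 10²³ × 19.20) = 6.815 × 10^-23 cm³, so a = 4.085 × 10^-8 cm = 4.085 Å.
Atoms touch along the face diagonal, so √2·a = 4r, so r = 0.3536 × a = 1.44 Å.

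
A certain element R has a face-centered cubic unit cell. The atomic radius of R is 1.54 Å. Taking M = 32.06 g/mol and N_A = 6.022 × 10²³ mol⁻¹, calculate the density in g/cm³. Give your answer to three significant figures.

In an FCC lattice, atoms touch along the face diagonal, so √2·a = 4r, giving a = 4.356 Å = 4.356 × 10^-8 cm.
With Z = 4, ρ = Z·M/(N_A·a³) = 4 × 32.06 / (6.022 × 10²³ × 8.264 × 10^-23) = 2.577 g/cm³.

2.58 g/cm³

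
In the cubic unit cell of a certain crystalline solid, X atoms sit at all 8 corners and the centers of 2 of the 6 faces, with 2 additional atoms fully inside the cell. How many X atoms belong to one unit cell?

4

Corner atoms are shared by 8 cells (1/8 each), face atoms by 2 (1/2 each), interior atoms are unshared.
Net atoms = 8 × 1/8 + 2 × 1/2 + 2 = 1 + 1 + 2 = 4.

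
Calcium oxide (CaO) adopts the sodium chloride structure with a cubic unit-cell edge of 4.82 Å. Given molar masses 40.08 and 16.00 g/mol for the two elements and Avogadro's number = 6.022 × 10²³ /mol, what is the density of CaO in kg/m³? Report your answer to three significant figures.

The sodium chloride structure contains Z = 4 formula units per cell; M(CaO) = 40.08 + 16.00 = 56.08 g/mol.
a³ = (4.820 × 10^-8 cm)³ = 1.120 × 10^-22 cm³.
ρ = 4 × 56.08 / (6.022 × 10²³ × 1.120 × 10^-22) = 3.326 g/cm³ = 3330 kg/m³.

3330 kg/m³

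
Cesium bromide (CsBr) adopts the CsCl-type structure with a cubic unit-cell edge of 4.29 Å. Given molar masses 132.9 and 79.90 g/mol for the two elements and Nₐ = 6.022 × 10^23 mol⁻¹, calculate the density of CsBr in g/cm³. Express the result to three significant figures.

4.48 g/cm³

The CsCl-type structure contains Z = 1 formula unit per cell; M(CsBr) = 132.9 + 79.90 = 212.8 g/mol.
a³ = (4.290 × 10^-8 cm)³ = 7.895 × 10^-23 cm³.
ρ = 1 × 212.8 / (6.022 × 10²³ × 7.895 × 10^-23) = 4.476 g/cm³.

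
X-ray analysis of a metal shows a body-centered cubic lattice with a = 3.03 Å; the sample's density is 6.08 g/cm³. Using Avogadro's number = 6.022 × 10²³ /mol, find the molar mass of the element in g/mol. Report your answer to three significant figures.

50.9 g/mol

A BCC cell has Z = 2 atoms; a = 3.030 × 10^-8 cm.
M = ρ·N_A·a³/Z = 6.08 × 6.022 × 10²³ × 2.782 × 10^-23 / 2 = 50.9 g/mol.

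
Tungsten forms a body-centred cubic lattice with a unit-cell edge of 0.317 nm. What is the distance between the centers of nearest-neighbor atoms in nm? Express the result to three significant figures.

0.275 nm

In a BCC structure, atoms touch along the body diagonal, so √3·a = 4r; the nearest-neighbor distance equals 2r = 0.8660·a.
d = 0.8660 × 0.317 = 0.275 nm.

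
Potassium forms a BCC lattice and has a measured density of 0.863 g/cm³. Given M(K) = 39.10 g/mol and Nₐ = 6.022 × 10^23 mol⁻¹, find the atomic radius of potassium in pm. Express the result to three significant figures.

For a BCC cell (Z = 2), a³ = Z·M/(N_A·ρ) = 2 × 39.10 / (6.022 × 10²³ × 0.8630) = 1.505 × 10^-22 cm³, so a = 5.319 × 10^-8 cm = 531.9 pm.
Atoms touch along the body diagonal, so √3·a = 4r, so r = 0.4330 × a = 230 pm.

230 pm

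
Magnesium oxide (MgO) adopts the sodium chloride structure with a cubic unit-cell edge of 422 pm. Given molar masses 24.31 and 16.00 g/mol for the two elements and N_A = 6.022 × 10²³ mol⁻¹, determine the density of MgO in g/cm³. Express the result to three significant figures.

The sodium chloride structure contains Z = 4 formula units per cell; M(MgO) = 24.31 + 16.00 = 40.31 g/mol.
a³ = (4.220 × 10^-8 cm)³ = 7.515 × 10^-23 cm³.
ρ = 4 × 40.31 / (6.022 × 10²³ × 7.515 × 10^-23) = 3.563 g/cm³.

3.56 g/cm³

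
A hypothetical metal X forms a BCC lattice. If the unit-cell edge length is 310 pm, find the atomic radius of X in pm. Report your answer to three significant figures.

In a BCC lattice, atoms touch along the body diagonal, so √3·a = 4r.
r = √3·a/4 = 1.7321 × 310 / 4 = 134 pm.

134 pm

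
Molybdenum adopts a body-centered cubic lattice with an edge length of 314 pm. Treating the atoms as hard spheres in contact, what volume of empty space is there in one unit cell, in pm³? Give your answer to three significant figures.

9.90 × 10^6 pm³

In a BCC lattice atoms touch along the body diagonal, so √3·a = 4r, so r = 0.4330a = 136.0 pm.
V_cell = a³ = 3.096 × 10^7 pm³; V_atoms = 2 × (4/3)πr³ = 2.106 × 10^7 pm³.
Empty space = 3.096 × 10^7 − 2.106 × 10^7 = 9.90 × 10^6 pm³.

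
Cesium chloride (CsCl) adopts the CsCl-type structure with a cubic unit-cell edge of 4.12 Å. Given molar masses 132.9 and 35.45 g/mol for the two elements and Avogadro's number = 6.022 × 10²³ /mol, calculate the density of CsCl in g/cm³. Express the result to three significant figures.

4.00 g/cm³

The CsCl-type structure contains Z = 1 formula unit per cell; M(CsCl) = 132.9 + 35.45 = 168.35 g/mol.
a³ = (4.120 × 10^-8 cm)³ = 6.993 × 10^-23 cm³.
ρ = 1 × 168.35 / (6.022 × 10²³ × 6.993 × 10^-23) = 3.997 g/cm³.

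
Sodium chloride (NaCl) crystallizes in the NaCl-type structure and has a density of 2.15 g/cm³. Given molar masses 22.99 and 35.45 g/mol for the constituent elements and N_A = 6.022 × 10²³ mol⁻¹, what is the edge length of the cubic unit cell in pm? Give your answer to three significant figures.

M(NaCl) = 58.44 g/mol; Z = 4 formula units per cell.
a³ = Z·M/(N_A·ρ) = 4 × 58.44 / (6.022 × 10²³ × 2.15) = 1.805 × 10^-22 cm³, so a = 5.652 × 10^-8 cm = 565 pm.

565 pm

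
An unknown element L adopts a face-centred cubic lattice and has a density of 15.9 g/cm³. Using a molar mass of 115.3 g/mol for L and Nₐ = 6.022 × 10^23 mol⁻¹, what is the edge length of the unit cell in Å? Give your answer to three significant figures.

3.64 Å

With Z = 4 atoms per FCC cell, a³ = Z·M/(N_A·ρ) = 4 × 115.3 / (6.022 × 10²³ × 15.90 g/cm³) = 4.817 × 10^-23 cm³.
a = (4.817 × 10^-23)^(1/3) = 3.638 × 10^-8 cm = 3.64 Å.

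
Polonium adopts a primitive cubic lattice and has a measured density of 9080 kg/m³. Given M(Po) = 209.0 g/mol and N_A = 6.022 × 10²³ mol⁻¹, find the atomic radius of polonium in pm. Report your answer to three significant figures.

For a simple cubic cell (Z = 1), a³ = Z·M/(N_A·ρ) = 1 × 209.0 / (6.022 × 10²³ × 9.080) = 3.822 × 10^-23 cm³, so a = 3.369 × 10^-8 cm = 336.9 pm.
Atoms touch along the cell edge, so a = 2r, so r = 0.5000 × a = 168 pm.

168 pm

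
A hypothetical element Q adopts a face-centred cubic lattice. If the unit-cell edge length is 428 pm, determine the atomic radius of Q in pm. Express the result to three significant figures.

151 pm

In an FCC lattice, atoms touch along the face diagonal, so √2·a = 4r.
r = √2·a/4 = 1.4142 × 428 / 4 = 151 pm.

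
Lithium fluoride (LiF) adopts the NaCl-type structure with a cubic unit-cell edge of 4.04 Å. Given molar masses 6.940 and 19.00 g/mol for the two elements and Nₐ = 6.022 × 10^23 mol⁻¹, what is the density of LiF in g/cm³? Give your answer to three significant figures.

2.61 g/cm³

The NaCl-type structure contains Z = 4 formula units per cell; M(LiF) = 6.940 + 19.00 = 25.94 g/mol.
a³ = (4.040 × 10^-8 cm)³ = 6.594 × 10^-23 cm³.
ρ = 4 × 25.94 / (6.022 × 10²³ × 6.594 × 10^-23) = 2.613 g/cm³.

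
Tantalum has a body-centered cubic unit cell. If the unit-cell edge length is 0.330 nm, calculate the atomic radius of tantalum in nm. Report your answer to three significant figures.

0.143 nm

In a BCC lattice, atoms touch along the body diagonal, so √3·a = 4r.
r = √3·a/4 = 1.7321 × 0.330 / 4 = 0.143 nm.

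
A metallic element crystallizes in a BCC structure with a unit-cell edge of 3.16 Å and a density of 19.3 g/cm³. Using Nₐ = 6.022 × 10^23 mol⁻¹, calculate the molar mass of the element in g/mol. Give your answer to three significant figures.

A BCC cell has Z = 2 atoms; a = 3.160 × 10^-8 cm.
M = ρ·N_A·a³/Z = 19.3 × 6.022 × 10²³ × 3.155 × 10^-23 / 2 = 183 g/mol.

183 g/mol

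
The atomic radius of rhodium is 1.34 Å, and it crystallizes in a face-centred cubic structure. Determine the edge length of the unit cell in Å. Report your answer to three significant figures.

In an FCC lattice, atoms touch along the face diagonal, so √2·a = 4r.
a = 4r/√2 = 4 × 1.34 / 1.4142 = 3.79 Å.

3.79 Å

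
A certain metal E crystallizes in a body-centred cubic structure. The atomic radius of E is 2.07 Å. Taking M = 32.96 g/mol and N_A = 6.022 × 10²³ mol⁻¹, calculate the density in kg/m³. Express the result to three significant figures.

In a BCC lattice, atoms touch along the body diagonal, so √3·a = 4r, giving a = 4.780 Å = 4.780 × 10^-8 cm.
With Z = 2, ρ = Z·M/(N_A·a³) = 2 × 32.96 / (6.022 × 10²³ × 1.092 × 10^-22) = 1.002 g/cm³ = 1000 kg/m³.

1000 kg/m³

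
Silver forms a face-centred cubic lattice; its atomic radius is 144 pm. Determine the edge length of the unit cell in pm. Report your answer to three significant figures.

In an FCC lattice, atoms touch along the face diagonal, so √2·a = 4r.
a = 4r/√2 = 4 × 144 / 1.4142 = 407 pm.

407 pm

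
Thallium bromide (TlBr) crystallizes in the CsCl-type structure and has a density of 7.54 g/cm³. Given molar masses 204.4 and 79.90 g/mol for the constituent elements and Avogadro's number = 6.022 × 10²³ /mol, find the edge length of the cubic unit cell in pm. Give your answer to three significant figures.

M(TlBr) = 284.3 g/mol; Z = 1 formula unit per cell.
a³ = Z·M/(N_A·ρ) = 1 × 284.3 / (6.022 × 10²³ × 7.54) = 6.261 × 10^-23 cm³, so a = 3.971 × 10^-8 cm = 397 pm.

397 pm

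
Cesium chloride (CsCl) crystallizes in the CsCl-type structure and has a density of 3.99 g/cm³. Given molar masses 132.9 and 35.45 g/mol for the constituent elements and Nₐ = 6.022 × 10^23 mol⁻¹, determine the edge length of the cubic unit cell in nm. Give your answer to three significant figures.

M(CsCl) = 168.35 g/mol; Z = 1 formula unit per cell.
a³ = Z·M/(N_A·ρ) = 1 × 168.35 / (6.022 × 10²³ × 3.99) = 7.006 × 10^-23 cm³, so a = 4.123 × 10^-8 cm = 0.412 nm.

0.412 nm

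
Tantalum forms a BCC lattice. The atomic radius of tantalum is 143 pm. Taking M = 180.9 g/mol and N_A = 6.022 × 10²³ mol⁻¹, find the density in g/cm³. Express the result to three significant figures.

16.7 g/cm³

In a BCC lattice, atoms touch along the body diagonal, so √3·a = 4r, giving a = 330.2 pm = 3.302 × 10^-8 cm.
With Z = 2, ρ = Z·M/(N_A·a³) = 2 × 180.9 / (6.022 × 10²³ × 3.602 × 10^-23) = 16.68 g/cm³.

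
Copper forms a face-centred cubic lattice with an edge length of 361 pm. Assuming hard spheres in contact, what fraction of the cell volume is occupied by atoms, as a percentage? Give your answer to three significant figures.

74.0%

In an FCC lattice atoms touch along the face diagonal, so √2·a = 4r, so r = 0.3536a = 127.6 pm.
Packing fraction = Z·(4/3)πr³ / a³ = 4 × (4/3)π × (127.6)³ / (361)³ = 0.7405 = 74.0%.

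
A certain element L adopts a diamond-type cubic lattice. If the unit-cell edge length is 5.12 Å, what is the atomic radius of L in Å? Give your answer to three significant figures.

1.11 Å

In a diamond cubic lattice, nearest neighbors lie along the body diagonal with √3·a = 8r.
r = √3·a/8 = 1.7321 × 5.12 / 8 = 1.11 Å.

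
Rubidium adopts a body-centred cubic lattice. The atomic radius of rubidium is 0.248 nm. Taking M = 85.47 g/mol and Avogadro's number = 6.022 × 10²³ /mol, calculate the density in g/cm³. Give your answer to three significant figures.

In a BCC lattice, atoms touch along the body diagonal, so √3·a = 4r, giving a = 0.5727 nm = 5.727 × 10^-8 cm.
With Z = 2, ρ = Z·M/(N_A·a³) = 2 × 85.47 / (6.022 × 10²³ × 1.879 × 10^-22) = 1.511 g/cm³.

1.51 g/cm³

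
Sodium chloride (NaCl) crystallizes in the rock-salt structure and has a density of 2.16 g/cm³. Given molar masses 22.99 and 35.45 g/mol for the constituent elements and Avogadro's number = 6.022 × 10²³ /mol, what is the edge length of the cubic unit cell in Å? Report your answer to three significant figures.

M(NaCl) = 58.44 g/mol; Z = 4 formula units per cell.
a³ = Z·M/(N_A·ρ) = 4 × 58.44 / (6.022 × 10²³ × 2.16) = 1.797 × 10^-22 cm³, so a = 5.643 × 10^-8 cm = 5.64 Å.

5.64 Å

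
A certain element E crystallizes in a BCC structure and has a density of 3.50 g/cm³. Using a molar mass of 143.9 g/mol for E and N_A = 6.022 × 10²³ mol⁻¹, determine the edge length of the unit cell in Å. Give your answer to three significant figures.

With Z = 2 atoms per BCC cell, a³ = Z·M/(N_A·ρ) = 2 × 143.9 / (6.022 × 10²³ × 3.500 g/cm³) = 1.365 × 10^-22 cm³.
a = (1.365 × 10^-22)^(1/3) = 5.149 × 10^-8 cm = 5.15 Å.

5.15 Å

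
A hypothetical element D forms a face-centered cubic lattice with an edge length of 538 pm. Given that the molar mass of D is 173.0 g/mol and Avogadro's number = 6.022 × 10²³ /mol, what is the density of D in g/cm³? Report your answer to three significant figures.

7.38 g/cm³

An FCC unit cell contains Z = 4 atoms.
Cell volume: a³ = (538 pm)³ = (5.380 × 10^-8 cm)³ = 1.557 × 10^-22 cm³.
ρ = Z·M/(N_A·a³) = 4 × 173.0 / (6.022 × 10²³ × 1.557 × 10^-22) = 7.379 g/cm³.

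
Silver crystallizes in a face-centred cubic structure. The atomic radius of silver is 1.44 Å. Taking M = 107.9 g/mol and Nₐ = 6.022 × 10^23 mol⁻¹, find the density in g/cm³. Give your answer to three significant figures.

10.6 g/cm³

In an FCC lattice, atoms touch along the face diagonal, so √2·a = 4r, giving a = 4.073 Å = 4.073 × 10^-8 cm.
With Z = 4, ρ = Z·M/(N_A·a³) = 4 × 107.9 / (6.022 × 10²³ × 6.757 × 10^-23) = 10.61 g/cm³.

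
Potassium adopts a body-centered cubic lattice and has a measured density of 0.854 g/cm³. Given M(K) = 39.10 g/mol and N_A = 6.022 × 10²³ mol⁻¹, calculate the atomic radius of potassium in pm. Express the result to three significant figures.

231 pm

For a BCC cell (Z = 2), a³ = Z·M/(N_A·ρ) = 2 × 39.10 / (6.022 × 10²³ × 0.8540) = 1.521 × 10^-22 cm³, so a = 5.337 × 10^-8 cm = 533.7 pm.
Atoms touch along the body diagonal, so √3·a = 4r, so r = 0.4330 × a = 231 pm.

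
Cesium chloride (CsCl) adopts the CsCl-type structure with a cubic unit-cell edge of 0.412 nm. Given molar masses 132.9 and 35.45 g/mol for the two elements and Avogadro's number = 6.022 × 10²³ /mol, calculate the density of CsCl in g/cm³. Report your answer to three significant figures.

4.00 g/cm³

The CsCl-type structure contains Z = 1 formula unit per cell; M(CsCl) = 132.9 + 35.45 = 168.35 g/mol.
a³ = (4.120 × 10^-8 cm)³ = 6.993 × 10^-23 cm³.
ρ = 1 × 168.35 / (6.022 × 10²³ × 6.993 × 10^-23) = 3.997 g/cm³.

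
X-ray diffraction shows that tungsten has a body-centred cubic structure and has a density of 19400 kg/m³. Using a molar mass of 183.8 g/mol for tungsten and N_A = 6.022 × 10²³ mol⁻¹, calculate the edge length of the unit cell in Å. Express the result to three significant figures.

3.16 Å

With Z = 2 atoms per BCC cell, a³ = Z·M/(N_A·ρ) = 2 × 183.8 / (6.022 × 10²³ × 19.40 g/cm³) = 3.147 × 10^-23 cm³.
a = (3.147 × 10^-23)^(1/3) = 3.157 × 10^-8 cm = 3.16 Å.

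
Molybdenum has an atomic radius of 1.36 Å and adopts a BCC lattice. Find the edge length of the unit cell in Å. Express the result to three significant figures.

3.14 Å

In a BCC lattice, atoms touch along the body diagonal, so √3·a = 4r.
a = 4r/√3 = 4 × 1.36 / 1.7321 = 3.14 Å.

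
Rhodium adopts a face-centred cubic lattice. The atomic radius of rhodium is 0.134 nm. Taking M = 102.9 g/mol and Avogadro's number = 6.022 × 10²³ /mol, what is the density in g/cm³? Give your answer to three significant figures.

12.6 g/cm³

In an FCC lattice, atoms touch along the face diagonal, so √2·a = 4r, giving a = 0.3790 nm = 3.790 × 10^-8 cm.
With Z = 4, ρ = Z·M/(N_A·a³) = 4 × 102.9 / (6.022 × 10²³ × 5.444 × 10^-23) = 12.55 g/cm³.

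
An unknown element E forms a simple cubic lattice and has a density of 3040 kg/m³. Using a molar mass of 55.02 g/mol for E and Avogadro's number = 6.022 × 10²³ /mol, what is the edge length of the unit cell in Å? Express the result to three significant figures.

3.11 Å

With Z = 1 atom per simple cubic cell, a³ = Z·M/(N_A·ρ) = 1 × 55.02 / (6.022 × 10²³ × 3.040 g/cm³) = 3.005 × 10^-23 cm³.
a = (3.005 × 10^-23)^(1/3) = 3.109 × 10^-8 cm = 3.11 Å.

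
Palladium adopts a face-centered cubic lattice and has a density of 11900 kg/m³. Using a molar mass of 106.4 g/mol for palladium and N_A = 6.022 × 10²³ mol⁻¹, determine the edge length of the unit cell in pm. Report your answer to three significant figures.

With Z = 4 atoms per FCC cell, a³ = Z·M/(N_A·ρ) = 4 × 106.4 / (6.022 × 10²³ × 11.90 g/cm³) = 5.939 × 10^-23 cm³.
a = (5.939 × 10^-23)^(1/3) = 3.902 × 10^-8 cm = 390 pm.

390 pm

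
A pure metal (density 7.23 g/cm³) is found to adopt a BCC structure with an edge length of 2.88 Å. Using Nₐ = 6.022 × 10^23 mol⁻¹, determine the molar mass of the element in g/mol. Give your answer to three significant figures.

A BCC cell has Z = 2 atoms; a = 2.880 × 10^-8 cm.
M = ρ·N_A·a³/Z = 7.23 × 6.022 × 10²³ × 2.389 × 10^-23 / 2 = 52.0 g/mol.

52.0 g/mol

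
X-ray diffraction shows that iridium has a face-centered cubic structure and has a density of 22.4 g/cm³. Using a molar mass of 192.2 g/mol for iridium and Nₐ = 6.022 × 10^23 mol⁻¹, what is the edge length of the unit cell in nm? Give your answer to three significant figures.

With Z = 4 atoms per FCC cell, a³ = Z·M/(N_A·ρ) = 4 × 192.2 / (6.022 × 10²³ × 22.40 g/cm³) = 5.699 × 10^-23 cm³.
a = (5.699 × 10^-23)^(1/3) = 3.848 × 10^-8 cm = 0.385 nm.

0.385 nm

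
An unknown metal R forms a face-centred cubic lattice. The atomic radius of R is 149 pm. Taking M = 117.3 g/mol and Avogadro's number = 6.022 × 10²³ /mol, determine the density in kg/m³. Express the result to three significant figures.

10400 kg/m³

In an FCC lattice, atoms touch along the face diagonal, so √2·a = 4r, giving a = 421.4 pm = 4.214 × 10^-8 cm.
With Z = 4, ρ = Z·M/(N_A·a³) = 4 × 117.3 / (6.022 × 10²³ × 7.485 × 10^-23) = 10.41 g/cm³ = 10400 kg/m³.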